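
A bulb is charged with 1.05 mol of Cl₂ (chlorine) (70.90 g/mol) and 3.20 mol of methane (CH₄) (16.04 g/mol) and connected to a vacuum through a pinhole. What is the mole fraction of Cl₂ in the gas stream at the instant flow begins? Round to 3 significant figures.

Effusion rate of each component ∝ n_i/√M_i (partial pressure × 1/√M).
x_Cl₂(eff) = (n_Cl₂/√M_Cl₂) / (n_Cl₂/√M_Cl₂ + n_CH₄/√M_CH₄)
= (1.05/√70.90) / (1.05/√70.90 + 3.20/√16.04) = 0.1247/(0.1247 + 0.7990) = 0.135.

0.135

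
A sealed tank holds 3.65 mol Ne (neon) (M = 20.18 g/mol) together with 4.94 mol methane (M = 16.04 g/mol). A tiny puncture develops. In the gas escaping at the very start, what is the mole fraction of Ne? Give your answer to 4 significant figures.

0.3971

Rate_i ∝ x_i/√M_i (Graham's law weighted by mole fraction), so the effusate composition follows n_i/√M_i.
So x_Ne in the escaping gas = (n_Ne/√M_Ne) / Σ(n_i/√M_i)
= (3.65/√20.18) / (3.65/√20.18 + 4.94/√16.04) = 0.8125/(0.8125 + 1.233) = 0.3971.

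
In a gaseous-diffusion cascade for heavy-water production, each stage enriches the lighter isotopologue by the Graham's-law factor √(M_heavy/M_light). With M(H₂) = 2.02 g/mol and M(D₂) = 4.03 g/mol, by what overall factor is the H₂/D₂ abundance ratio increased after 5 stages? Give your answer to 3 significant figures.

5.62

Overall factor = α^5 with α = √(4.03/2.02), i.e. (4.03/2.02)^(5/2).
= 1.99505^(5/2) = 5.62.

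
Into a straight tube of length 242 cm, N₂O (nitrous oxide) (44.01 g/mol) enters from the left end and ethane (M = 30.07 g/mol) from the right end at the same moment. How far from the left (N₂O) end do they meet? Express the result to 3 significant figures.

In equal time, each gas travels a distance ∝ its rate ∝ 1/√M, so d_N₂O/d_C₂H₆ = √(M_C₂H₆/M_N₂O) = √(30.07/44.01) = 0.8266.
With d_N₂O + d_C₂H₆ = 242 cm, d_C₂H₆ = 242/(1 + 0.8266) = 132.5 cm.
d_N₂O = 242 − 132.5 = 110 cm.

110 cm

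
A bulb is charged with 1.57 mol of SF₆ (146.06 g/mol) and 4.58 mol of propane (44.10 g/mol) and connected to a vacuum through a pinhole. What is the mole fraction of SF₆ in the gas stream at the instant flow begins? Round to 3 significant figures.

0.159

Rate_i ∝ x_i/√M_i (Graham's law weighted by mole fraction), so the effusate composition follows n_i/√M_i.
x_SF₆(eff) = (n_SF₆/√M_SF₆) / (n_SF₆/√M_SF₆ + n_C₃H₈/√M_C₃H₈)
= (1.57/√146.06) / (1.57/√146.06 + 4.58/√44.10) = 0.1299/(0.1299 + 0.6897) = 0.159.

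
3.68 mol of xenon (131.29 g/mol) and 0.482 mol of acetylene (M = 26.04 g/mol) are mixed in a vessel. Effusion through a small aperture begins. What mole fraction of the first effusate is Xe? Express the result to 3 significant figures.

0.773

Rate_i ∝ x_i/√M_i (Graham's law weighted by mole fraction), so the effusate composition follows n_i/√M_i.
x_Xe(eff) = (n_Xe/√M_Xe) / (n_Xe/√M_Xe + n_C₂H₂/√M_C₂H₂)
= (3.68/√131.29) / (3.68/√131.29 + 0.482/√26.04) = 0.3212/(0.3212 + 0.09446) = 0.773.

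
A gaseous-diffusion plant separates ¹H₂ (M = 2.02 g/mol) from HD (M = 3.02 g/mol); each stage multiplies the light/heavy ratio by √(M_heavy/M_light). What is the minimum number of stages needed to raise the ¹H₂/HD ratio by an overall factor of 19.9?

With α = √(3.02/2.02) per stage, ln α = ½ ln(1.49505) = 0.2011.
Need α^N ≥ 19.9 ⇒ N ≥ ln(19.9) / ln α = 2.991 / 0.2011 = 14.87.
Rounding up, N = 15 stages.

15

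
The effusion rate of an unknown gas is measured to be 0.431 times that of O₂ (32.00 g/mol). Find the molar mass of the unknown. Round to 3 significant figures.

From Graham's law, rate_X/rate_O₂ = √(M_O₂/M_X).
0.431 = √(32.00/M_X)
M_X = 32.00 / 0.431² = 32.00 / 0.1858 = 172 g/mol

172 g/mol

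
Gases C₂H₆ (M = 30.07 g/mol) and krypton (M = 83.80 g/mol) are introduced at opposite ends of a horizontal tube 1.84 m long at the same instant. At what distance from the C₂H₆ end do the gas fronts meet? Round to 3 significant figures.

1.15 m

The fronts meet when d_C₂H₆ + d_Kr = L with d_C₂H₆/d_Kr = √(M_Kr/M_C₂H₆) (Graham's law). Here √(M_Kr/M_C₂H₆) = √(83.80/30.07) = 1.669.
With d_C₂H₆ + d_Kr = 1.84 m, d_Kr = 1.84/(1 + 1.669) = 0.6893 m.
d_C₂H₆ = 1.84 − 0.6893 = 1.15 m.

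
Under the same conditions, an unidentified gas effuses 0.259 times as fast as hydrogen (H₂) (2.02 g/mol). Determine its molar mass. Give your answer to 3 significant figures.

30.1 g/mol

Using Graham's law: rate_X/rate_H₂ = √(M_H₂/M_X).
0.259 = √(2.02/M_X)
M_X = 2.02 / 0.259² = 2.02 / 0.06708 = 30.1 g/mol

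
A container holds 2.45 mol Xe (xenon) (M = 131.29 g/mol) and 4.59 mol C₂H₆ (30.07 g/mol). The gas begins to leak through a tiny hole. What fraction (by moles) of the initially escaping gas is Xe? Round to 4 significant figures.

0.2035

The effusion rate of species i is ∝ p_i/√M_i ∝ n_i/√M_i.
x_Xe(eff) = (n_Xe/√M_Xe) / (n_Xe/√M_Xe + n_C₂H₆/√M_C₂H₆)
= (2.45/√131.29) / (2.45/√131.29 + 4.59/√30.07) = 0.2138/(0.2138 + 0.8370) = 0.2035.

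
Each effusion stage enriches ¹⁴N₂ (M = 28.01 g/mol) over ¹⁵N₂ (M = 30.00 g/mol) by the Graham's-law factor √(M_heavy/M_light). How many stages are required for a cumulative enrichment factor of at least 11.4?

71

Per stage α = (30.00/28.01)^(1/2) = 1.07105^0.5, giving ln α = 0.03432.
Need α^N ≥ 11.4 ⇒ N ≥ ln(11.4) / ln α = 2.434 / 0.03432 = 70.91.
Minimum whole number of stages: N = 71.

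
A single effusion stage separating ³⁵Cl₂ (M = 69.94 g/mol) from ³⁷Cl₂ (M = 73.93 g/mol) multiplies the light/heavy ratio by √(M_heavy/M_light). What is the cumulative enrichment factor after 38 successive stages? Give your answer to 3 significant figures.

2.87

The single-stage factor is √(M_heavy/M_light), so 38 stages give [√(73.93/69.94)]^38 = (73.93/69.94)^(38/2).
= 1.05705^19 = 2.87.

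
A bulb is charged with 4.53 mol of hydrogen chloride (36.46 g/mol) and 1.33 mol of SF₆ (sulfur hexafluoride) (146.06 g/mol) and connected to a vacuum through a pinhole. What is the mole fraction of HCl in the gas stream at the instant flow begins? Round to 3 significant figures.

Effusion rate of each component ∝ n_i/√M_i (partial pressure × 1/√M).
So x_HCl in the escaping gas = (n_HCl/√M_HCl) / Σ(n_i/√M_i)
= (4.53/√36.46) / (4.53/√36.46 + 1.33/√146.06) = 0.7502/(0.7502 + 0.1100) = 0.872.

0.872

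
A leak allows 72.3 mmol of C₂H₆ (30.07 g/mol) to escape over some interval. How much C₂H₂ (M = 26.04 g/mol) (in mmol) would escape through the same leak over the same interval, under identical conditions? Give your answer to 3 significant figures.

From Graham's law, rate_C₂H₂/rate_C₂H₆ = √(M_C₂H₆/M_C₂H₂) = √(30.07/26.04) = √1.155 = 1.075.
So the amount for C₂H₂ is 72.3 × 1.075 = 77.7 mmol.

77.7 mmol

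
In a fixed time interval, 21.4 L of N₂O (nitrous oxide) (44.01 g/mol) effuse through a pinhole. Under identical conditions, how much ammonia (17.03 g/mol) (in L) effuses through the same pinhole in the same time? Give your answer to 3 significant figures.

34.4 L

Since effusion rate ∝ 1/√M, rate_NH₃/rate_N₂O = √(M_N₂O/M_NH₃) = √(44.01/17.03) = √2.584 = 1.608.
So the volume for NH₃ is 21.4 × 1.608 = 34.4 L.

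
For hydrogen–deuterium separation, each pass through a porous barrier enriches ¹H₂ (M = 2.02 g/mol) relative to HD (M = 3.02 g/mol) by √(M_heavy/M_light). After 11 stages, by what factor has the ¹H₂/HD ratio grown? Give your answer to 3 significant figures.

9.13

Overall factor = α^11 with α = √(3.02/2.02), i.e. (3.02/2.02)^(11/2).
= 1.49505^(11/2) = 9.13.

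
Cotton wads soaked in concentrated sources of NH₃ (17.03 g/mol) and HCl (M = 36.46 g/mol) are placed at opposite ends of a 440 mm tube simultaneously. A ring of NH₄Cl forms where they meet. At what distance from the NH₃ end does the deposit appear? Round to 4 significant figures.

261.4 mm

Graham's law gives d_NH₃/d_HCl = rate_NH₃/rate_HCl = √(M_HCl/M_NH₃) = √(36.46/17.03) = 1.463.
With d_NH₃ + d_HCl = 440 mm, d_HCl = 440/(1 + 1.463) = 178.6 mm.
d_NH₃ = 440 − 178.6 = 261.4 mm.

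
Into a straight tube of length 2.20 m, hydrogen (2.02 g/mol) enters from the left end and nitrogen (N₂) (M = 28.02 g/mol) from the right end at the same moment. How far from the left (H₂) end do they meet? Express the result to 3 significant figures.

Distances travelled in equal time are proportional to diffusion rates, so d_H₂/d_N₂ = √(M_N₂/M_H₂) = √(28.02/2.02) = 3.724.
With d_H₂ + d_N₂ = 2.20 m, d_N₂ = 2.20/(1 + 3.724) = 0.4657 m.
d_H₂ = 2.20 − 0.4657 = 1.73 m.

1.73 m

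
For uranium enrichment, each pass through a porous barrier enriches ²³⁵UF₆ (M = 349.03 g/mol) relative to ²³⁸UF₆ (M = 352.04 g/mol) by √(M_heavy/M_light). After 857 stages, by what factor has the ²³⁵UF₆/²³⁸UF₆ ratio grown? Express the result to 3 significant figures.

Each stage multiplies the ratio by α = √(352.04/349.03), so after 857 stages the overall factor is α^857 = (352.04/349.03)^(857/2).
= 1.00862^(857/2) = 39.6.

39.6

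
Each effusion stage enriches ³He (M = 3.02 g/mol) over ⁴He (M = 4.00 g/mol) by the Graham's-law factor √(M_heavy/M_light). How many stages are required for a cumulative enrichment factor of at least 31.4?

25

With α = √(4.00/3.02) per stage, ln α = ½ ln(1.32450) = 0.1405.
Need α^N ≥ 31.4 ⇒ N ≥ ln(31.4) / ln α = 3.447 / 0.1405 = 24.53.
Minimum whole number of stages: N = 25.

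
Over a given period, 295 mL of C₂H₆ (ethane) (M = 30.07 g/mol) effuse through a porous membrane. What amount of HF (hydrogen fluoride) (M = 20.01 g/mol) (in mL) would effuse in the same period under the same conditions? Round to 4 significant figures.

361.6 mL

By Graham's law, rate_HF/rate_C₂H₆ = √(M_C₂H₆/M_HF) = √(30.07/20.01) = √1.503 = 1.226.
So the volume for HF is 295 × 1.226 = 361.6 mL.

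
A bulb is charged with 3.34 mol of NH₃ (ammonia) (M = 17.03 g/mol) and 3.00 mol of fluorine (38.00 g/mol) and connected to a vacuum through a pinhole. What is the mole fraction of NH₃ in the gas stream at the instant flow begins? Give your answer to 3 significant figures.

0.624

Effusion rate of each component ∝ n_i/√M_i (partial pressure × 1/√M).
Mole fraction of NH₃ in the effusate = (n_NH₃/√M_NH₃) / (n_NH₃/√M_NH₃ + n_F₂/√M_F₂)
= (3.34/√17.03) / (3.34/√17.03 + 3.00/√38.00) = 0.8094/(0.8094 + 0.4867) = 0.624.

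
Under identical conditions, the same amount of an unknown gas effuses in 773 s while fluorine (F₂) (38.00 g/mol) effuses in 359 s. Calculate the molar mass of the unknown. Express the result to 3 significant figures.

176 g/mol

Graham's law gives t_X/t_F₂ = √(M_X/M_F₂).
773/359 = 2.153 = √(M_X/38.00)
M_X = 38.00 × 2.153² = 38.00 × 4.636 = 176 g/mol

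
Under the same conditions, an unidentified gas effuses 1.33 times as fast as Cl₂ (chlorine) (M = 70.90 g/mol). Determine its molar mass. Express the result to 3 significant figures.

40.1 g/mol

Since effusion rate ∝ 1/√M, rate_X/rate_Cl₂ = √(M_Cl₂/M_X).
1.33 = √(70.90/M_X)
M_X = 70.90 / 1.33² = 70.90 / 1.769 = 40.1 g/mol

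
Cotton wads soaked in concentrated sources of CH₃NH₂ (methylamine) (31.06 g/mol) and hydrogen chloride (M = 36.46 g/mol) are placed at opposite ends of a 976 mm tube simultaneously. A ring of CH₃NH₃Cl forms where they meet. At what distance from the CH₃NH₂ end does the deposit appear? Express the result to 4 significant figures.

The fronts meet when d_CH₃NH₂ + d_HCl = L with d_CH₃NH₂/d_HCl = √(M_HCl/M_CH₃NH₂) (Graham's law). Here √(M_HCl/M_CH₃NH₂) = √(36.46/31.06) = 1.083.
With d_CH₃NH₂ + d_HCl = 976 mm, d_HCl = 976/(1 + 1.083) = 468.5 mm.
d_CH₃NH₂ = 976 − 468.5 = 507.5 mm.

507.5 mm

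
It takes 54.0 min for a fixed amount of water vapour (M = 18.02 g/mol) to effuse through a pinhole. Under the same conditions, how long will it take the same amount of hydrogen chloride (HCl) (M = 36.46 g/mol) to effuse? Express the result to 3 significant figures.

76.8 min

Graham's law gives t_HCl/t_H₂O = √(M_HCl/M_H₂O) = √(36.46/18.02) = √2.023 = 1.422.
So the time for HCl is 54.0 × 1.422 = 76.8 min.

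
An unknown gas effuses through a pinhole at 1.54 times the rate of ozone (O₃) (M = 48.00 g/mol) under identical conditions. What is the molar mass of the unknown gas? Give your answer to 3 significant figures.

20.2 g/mol

By Graham's law, rate_X/rate_O₃ = √(M_O₃/M_X).
1.54 = √(48.00/M_X)
M_X = 48.00 / 1.54² = 48.00 / 2.372 = 20.2 g/mol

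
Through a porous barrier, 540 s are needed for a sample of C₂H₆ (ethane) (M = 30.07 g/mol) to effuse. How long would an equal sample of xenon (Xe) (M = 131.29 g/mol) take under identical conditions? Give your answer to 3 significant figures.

1130 s

By Graham's law, t_Xe/t_C₂H₆ = √(M_Xe/M_C₂H₆) = √(131.29/30.07) = √4.366 = 2.090.
So the time for Xe is 540 × 2.090 = 1130 s.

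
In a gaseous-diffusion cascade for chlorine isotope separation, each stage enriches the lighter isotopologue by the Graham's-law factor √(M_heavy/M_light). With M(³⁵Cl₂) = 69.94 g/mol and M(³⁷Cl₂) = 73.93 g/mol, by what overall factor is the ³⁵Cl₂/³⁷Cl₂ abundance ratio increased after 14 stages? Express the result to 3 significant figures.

The single-stage factor is √(M_heavy/M_light), so 14 stages give [√(73.93/69.94)]^14 = (73.93/69.94)^(14/2).
= 1.05705^7 = 1.47.

1.47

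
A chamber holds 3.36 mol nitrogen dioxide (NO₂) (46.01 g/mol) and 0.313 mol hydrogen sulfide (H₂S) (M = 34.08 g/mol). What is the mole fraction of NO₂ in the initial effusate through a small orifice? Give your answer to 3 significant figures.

Rate_i ∝ x_i/√M_i (Graham's law weighted by mole fraction), so the effusate composition follows n_i/√M_i.
Mole fraction of NO₂ in the effusate = (n_NO₂/√M_NO₂) / (n_NO₂/√M_NO₂ + n_H₂S/√M_H₂S)
= (3.36/√46.01) / (3.36/√46.01 + 0.313/√34.08) = 0.4954/(0.4954 + 0.05362) = 0.902.

0.902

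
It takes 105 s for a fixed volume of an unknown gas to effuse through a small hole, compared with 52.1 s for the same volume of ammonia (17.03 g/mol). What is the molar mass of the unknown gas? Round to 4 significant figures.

By Graham's law, t_X/t_NH₃ = √(M_X/M_NH₃).
105/52.1 = 2.015 = √(M_X/17.03)
M_X = 17.03 × 2.015² = 17.03 × 4.062 = 69.17 g/mol

69.17 g/mol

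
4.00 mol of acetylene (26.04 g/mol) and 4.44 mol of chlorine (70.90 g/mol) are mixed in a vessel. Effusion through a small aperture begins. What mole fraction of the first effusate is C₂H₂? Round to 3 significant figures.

0.598

Rate_i ∝ x_i/√M_i (Graham's law weighted by mole fraction), so the effusate composition follows n_i/√M_i.
So x_C₂H₂ in the escaping gas = (n_C₂H₂/√M_C₂H₂) / Σ(n_i/√M_i)
= (4.00/√26.04) / (4.00/√26.04 + 4.44/√70.90) = 0.7839/(0.7839 + 0.5273) = 0.598.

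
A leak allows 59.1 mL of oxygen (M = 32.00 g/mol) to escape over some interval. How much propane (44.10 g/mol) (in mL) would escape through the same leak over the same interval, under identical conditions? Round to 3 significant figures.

By Graham's law, rate_C₃H₈/rate_O₂ = √(M_O₂/M_C₃H₈) = √(32.00/44.10) = √0.7256 = 0.8518.
So the volume for C₃H₈ is 59.1 × 0.8518 = 50.3 mL.

50.3 mL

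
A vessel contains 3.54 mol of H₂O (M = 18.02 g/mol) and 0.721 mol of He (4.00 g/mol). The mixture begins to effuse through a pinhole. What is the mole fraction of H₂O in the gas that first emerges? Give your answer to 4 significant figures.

Each component's effusion rate ∝ (its partial pressure)·(1/√M) ∝ n_i/√M_i.
Mole fraction of H₂O in the effusate = (n_H₂O/√M_H₂O) / (n_H₂O/√M_H₂O + n_He/√M_He)
= (3.54/√18.02) / (3.54/√18.02 + 0.721/√4.00) = 0.8339/(0.8339 + 0.3605) = 0.6982.

0.6982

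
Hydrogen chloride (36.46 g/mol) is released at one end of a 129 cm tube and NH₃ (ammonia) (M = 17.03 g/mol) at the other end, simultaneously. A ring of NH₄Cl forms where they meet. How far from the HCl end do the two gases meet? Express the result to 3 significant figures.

52.4 cm

Distances travelled in equal time are proportional to diffusion rates, so d_HCl/d_NH₃ = √(M_NH₃/M_HCl) = √(17.03/36.46) = 0.6834.
With d_HCl + d_NH₃ = 129 cm, d_NH₃ = 129/(1 + 0.6834) = 76.63 cm.
d_HCl = 129 − 76.63 = 52.4 cm.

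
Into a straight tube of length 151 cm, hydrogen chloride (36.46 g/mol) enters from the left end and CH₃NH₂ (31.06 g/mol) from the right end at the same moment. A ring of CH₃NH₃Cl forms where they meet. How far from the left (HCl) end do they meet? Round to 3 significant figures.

72.5 cm

The fronts meet when d_HCl + d_CH₃NH₂ = L with d_HCl/d_CH₃NH₂ = √(M_CH₃NH₂/M_HCl) (Graham's law). Here √(M_CH₃NH₂/M_HCl) = √(31.06/36.46) = 0.9230.
With d_HCl + d_CH₃NH₂ = 151 cm, d_CH₃NH₂ = 151/(1 + 0.9230) = 78.52 cm.
d_HCl = 151 − 78.52 = 72.5 cm.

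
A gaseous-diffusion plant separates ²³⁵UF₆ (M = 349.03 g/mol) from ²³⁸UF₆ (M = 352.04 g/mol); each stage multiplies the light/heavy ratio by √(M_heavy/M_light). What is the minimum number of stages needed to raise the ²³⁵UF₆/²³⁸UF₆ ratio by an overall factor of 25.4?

With α = √(352.04/349.03) per stage, ln α = ½ ln(1.00862) = 0.004293.
Need α^N ≥ 25.4 ⇒ N ≥ ln(25.4) / ln α = 3.235 / 0.004293 = 753.41.
So at least 754 stages are needed.

754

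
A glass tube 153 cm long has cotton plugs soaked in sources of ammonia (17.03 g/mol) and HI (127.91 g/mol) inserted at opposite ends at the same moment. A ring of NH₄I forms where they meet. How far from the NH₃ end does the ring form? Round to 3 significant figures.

In equal time, each gas travels a distance ∝ its rate ∝ 1/√M, so d_NH₃/d_HI = √(M_HI/M_NH₃) = √(127.91/17.03) = 2.741.
With d_NH₃ + d_HI = 153 cm, d_HI = 153/(1 + 2.741) = 40.90 cm.
d_NH₃ = 153 − 40.90 = 112 cm.

112 cm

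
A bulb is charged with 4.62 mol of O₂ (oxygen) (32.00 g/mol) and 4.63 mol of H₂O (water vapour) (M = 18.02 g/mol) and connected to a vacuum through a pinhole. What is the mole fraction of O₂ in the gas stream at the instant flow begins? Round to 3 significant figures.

0.428

Rate_i ∝ x_i/√M_i (Graham's law weighted by mole fraction), so the effusate composition follows n_i/√M_i.
x_O₂(eff) = (n_O₂/√M_O₂) / (n_O₂/√M_O₂ + n_H₂O/√M_H₂O)
= (4.62/√32.00) / (4.62/√32.00 + 4.63/√18.02) = 0.8167/(0.8167 + 1.091) = 0.428.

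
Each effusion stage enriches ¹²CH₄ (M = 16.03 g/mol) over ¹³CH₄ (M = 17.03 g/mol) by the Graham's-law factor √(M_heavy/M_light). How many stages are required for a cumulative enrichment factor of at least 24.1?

106

Single-stage factor α = √(17.03/16.03), so ln α = ½ ln(1.06238) = 0.03026.
Need α^N ≥ 24.1 ⇒ N ≥ ln(24.1) / ln α = 3.182 / 0.03026 = 105.17.
Minimum whole number of stages: N = 106.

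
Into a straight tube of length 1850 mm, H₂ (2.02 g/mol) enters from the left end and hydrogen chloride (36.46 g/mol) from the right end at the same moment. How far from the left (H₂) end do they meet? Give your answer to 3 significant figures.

1500 mm

The fronts meet when d_H₂ + d_HCl = L with d_H₂/d_HCl = √(M_HCl/M_H₂) (Graham's law). Here √(M_HCl/M_H₂) = √(36.46/2.02) = 4.248.
With d_H₂ + d_HCl = 1850 mm, d_HCl = 1850/(1 + 4.248) = 352.5 mm.
d_H₂ = 1850 − 352.5 = 1500 mm.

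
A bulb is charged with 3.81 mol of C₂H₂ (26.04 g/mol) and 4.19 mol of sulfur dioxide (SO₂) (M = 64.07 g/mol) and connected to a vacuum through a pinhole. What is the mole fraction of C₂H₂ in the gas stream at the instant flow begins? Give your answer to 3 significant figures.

0.588

The effusion rate of species i is ∝ p_i/√M_i ∝ n_i/√M_i.
Mole fraction of C₂H₂ in the effusate = (n_C₂H₂/√M_C₂H₂) / (n_C₂H₂/√M_C₂H₂ + n_SO₂/√M_SO₂)
= (3.81/√26.04) / (3.81/√26.04 + 4.19/√64.07) = 0.7466/(0.7466 + 0.5235) = 0.588.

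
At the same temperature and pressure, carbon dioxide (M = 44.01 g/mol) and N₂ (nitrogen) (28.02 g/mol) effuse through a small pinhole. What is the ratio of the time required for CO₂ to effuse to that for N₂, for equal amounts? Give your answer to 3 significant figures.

1.25

Using Graham's law: t_CO₂/t_N₂ = √(M_CO₂/M_N₂) = √(44.01/28.02) = √1.571 = 1.25.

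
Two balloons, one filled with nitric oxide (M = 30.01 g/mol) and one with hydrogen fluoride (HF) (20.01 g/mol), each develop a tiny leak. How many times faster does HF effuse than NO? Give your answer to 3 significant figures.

1.22

Graham's law gives rate_HF/rate_NO = √(M_NO/M_HF) = √(30.01/20.01) = √1.500 = 1.22.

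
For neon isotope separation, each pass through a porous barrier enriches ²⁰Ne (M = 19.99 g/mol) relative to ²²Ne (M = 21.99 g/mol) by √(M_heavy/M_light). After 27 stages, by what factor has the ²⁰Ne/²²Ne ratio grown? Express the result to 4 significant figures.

Overall factor = α^27 with α = √(21.99/19.99), i.e. (21.99/19.99)^(27/2).
= 1.10005^(27/2) = 3.623.

3.623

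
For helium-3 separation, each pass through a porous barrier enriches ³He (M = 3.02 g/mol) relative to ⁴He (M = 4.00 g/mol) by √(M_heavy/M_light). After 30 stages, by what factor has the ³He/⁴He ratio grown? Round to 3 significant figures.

After 30 stages the ratio has grown by (√(4.00/3.02))^30 = (4.00/3.02)^(30/2).
= 1.32450^15 = 67.7.

67.7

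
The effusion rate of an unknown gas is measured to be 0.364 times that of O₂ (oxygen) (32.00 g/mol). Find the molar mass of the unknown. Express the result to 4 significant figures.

241.5 g/mol

Graham's law gives rate_X/rate_O₂ = √(M_O₂/M_X).
0.364 = √(32.00/M_X)
M_X = 32.00 / 0.364² = 32.00 / 0.1325 = 241.5 g/mol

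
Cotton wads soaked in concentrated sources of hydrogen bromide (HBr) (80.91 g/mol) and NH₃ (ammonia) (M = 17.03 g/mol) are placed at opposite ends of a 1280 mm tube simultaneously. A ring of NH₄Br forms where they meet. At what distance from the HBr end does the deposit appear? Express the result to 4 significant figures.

In equal time, each gas travels a distance ∝ its rate ∝ 1/√M, so d_HBr/d_NH₃ = √(M_NH₃/M_HBr) = √(17.03/80.91) = 0.4588.
With d_HBr + d_NH₃ = 1280 mm, d_NH₃ = 1280/(1 + 0.4588) = 877.4 mm.
d_HBr = 1280 − 877.4 = 402.6 mm.

402.6 mm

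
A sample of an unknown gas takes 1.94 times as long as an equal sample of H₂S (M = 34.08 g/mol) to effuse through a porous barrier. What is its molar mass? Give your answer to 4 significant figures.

Using Graham's law: t_X/t_H₂S = √(M_X/M_H₂S).
1.94 = √(M_X/34.08)
M_X = 34.08 × 1.94² = 34.08 × 3.764 = 128.3 g/mol

128.3 g/mol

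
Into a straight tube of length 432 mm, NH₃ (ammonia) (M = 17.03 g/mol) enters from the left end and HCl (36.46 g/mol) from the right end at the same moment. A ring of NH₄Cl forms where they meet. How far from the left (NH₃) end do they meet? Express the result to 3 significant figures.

257 mm

In equal time, each gas travels a distance ∝ its rate ∝ 1/√M, so d_NH₃/d_HCl = √(M_HCl/M_NH₃) = √(36.46/17.03) = 1.463.
With d_NH₃ + d_HCl = 432 mm, d_HCl = 432/(1 + 1.463) = 175.4 mm.
d_NH₃ = 432 − 175.4 = 257 mm.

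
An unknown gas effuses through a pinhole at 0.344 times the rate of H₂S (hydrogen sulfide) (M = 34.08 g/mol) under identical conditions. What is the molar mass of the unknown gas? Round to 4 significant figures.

Since effusion rate ∝ 1/√M, rate_X/rate_H₂S = √(M_H₂S/M_X).
0.344 = √(34.08/M_X)
M_X = 34.08 / 0.344² = 34.08 / 0.1183 = 288.0 g/mol

288.0 g/mol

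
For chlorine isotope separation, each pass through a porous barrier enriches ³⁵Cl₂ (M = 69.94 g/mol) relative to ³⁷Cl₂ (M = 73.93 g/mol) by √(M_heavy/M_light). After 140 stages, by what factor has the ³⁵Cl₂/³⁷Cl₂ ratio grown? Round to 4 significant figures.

48.60

Each stage multiplies the ratio by α = √(73.93/69.94), so after 140 stages the overall factor is α^140 = (73.93/69.94)^(140/2).
= 1.05705^70 = 48.60.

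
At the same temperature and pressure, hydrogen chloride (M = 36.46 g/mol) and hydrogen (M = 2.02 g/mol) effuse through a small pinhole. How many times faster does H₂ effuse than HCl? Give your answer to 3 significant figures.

From Graham's law, rate_H₂/rate_HCl = √(M_HCl/M_H₂) = √(36.46/2.02) = √18.05 = 4.25.

4.25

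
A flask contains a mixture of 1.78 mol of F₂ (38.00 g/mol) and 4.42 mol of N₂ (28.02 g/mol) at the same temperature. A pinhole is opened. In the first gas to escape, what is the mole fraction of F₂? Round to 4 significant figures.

0.2570

Rate_i ∝ x_i/√M_i (Graham's law weighted by mole fraction), so the effusate composition follows n_i/√M_i.
Mole fraction of F₂ in the effusate = (n_F₂/√M_F₂) / (n_F₂/√M_F₂ + n_N₂/√M_N₂)
= (1.78/√38.00) / (1.78/√38.00 + 4.42/√28.02) = 0.2888/(0.2888 + 0.8350) = 0.2570.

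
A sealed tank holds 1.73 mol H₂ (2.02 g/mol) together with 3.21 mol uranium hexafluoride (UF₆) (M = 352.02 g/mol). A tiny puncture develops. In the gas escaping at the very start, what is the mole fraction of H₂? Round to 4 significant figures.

0.8768

Rate_i ∝ x_i/√M_i (Graham's law weighted by mole fraction), so the effusate composition follows n_i/√M_i.
Mole fraction of H₂ in the effusate = (n_H₂/√M_H₂) / (n_H₂/√M_H₂ + n_UF₆/√M_UF₆)
= (1.73/√2.02) / (1.73/√2.02 + 3.21/√352.02) = 1.217/(1.217 + 0.1711) = 0.8768.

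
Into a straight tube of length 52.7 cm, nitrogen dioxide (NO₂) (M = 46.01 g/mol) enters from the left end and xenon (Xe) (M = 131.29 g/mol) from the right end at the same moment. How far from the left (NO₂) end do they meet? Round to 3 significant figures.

The fronts meet when d_NO₂ + d_Xe = L with d_NO₂/d_Xe = √(M_Xe/M_NO₂) (Graham's law). Here √(M_Xe/M_NO₂) = √(131.29/46.01) = 1.689.
With d_NO₂ + d_Xe = 52.7 cm, d_Xe = 52.7/(1 + 1.689) = 19.60 cm.
d_NO₂ = 52.7 − 19.60 = 33.1 cm.

33.1 cm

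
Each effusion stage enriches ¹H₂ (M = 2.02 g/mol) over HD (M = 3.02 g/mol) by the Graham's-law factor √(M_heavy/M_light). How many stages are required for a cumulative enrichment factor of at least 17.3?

Single-stage factor α = √(3.02/2.02), so ln α = ½ ln(1.49505) = 0.2011.
Need α^N ≥ 17.3 ⇒ N ≥ ln(17.3) / ln α = 2.851 / 0.2011 = 14.18.
Minimum whole number of stages: N = 15.

15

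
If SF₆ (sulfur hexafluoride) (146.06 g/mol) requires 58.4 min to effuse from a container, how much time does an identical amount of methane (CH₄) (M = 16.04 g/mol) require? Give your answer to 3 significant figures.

From Graham's law, t_CH₄/t_SF₆ = √(M_CH₄/M_SF₆) = √(16.04/146.06) = √0.1098 = 0.3314.
So the time for CH₄ is 58.4 × 0.3314 = 19.4 min.

19.4 min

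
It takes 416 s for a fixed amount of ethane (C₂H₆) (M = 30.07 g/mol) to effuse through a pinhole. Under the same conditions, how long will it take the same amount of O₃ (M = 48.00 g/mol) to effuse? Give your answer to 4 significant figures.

525.6 s

Graham's law gives t_O₃/t_C₂H₆ = √(M_O₃/M_C₂H₆) = √(48.00/30.07) = √1.596 = 1.263.
So the time for O₃ is 416 × 1.263 = 525.6 s.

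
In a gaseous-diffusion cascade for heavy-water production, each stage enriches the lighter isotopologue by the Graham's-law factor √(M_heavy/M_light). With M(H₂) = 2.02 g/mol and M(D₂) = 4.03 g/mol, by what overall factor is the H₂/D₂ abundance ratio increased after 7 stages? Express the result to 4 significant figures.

11.22

The single-stage factor is √(M_heavy/M_light), so 7 stages give [√(4.03/2.02)]^7 = (4.03/2.02)^(7/2).
= 1.99505^(7/2) = 11.22.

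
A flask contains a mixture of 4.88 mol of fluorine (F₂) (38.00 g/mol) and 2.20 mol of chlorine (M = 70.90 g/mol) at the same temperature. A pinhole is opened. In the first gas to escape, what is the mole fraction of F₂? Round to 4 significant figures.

The effusion rate of species i is ∝ p_i/√M_i ∝ n_i/√M_i.
Mole fraction of F₂ in the effusate = (n_F₂/√M_F₂) / (n_F₂/√M_F₂ + n_Cl₂/√M_Cl₂)
= (4.88/√38.00) / (4.88/√38.00 + 2.20/√70.90) = 0.7916/(0.7916 + 0.2613) = 0.7519.

0.7519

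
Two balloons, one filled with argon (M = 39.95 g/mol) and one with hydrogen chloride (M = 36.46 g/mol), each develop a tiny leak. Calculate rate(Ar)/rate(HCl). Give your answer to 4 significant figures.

0.9553

Graham's law gives rate_Ar/rate_HCl = √(M_HCl/M_Ar) = √(36.46/39.95) = √0.9126 = 0.9553.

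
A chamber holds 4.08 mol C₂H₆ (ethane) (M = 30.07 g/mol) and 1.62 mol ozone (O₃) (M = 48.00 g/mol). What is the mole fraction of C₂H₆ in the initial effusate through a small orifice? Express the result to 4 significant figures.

Effusion rate of each component ∝ n_i/√M_i (partial pressure × 1/√M).
Mole fraction of C₂H₆ in the effusate = (n_C₂H₆/√M_C₂H₆) / (n_C₂H₆/√M_C₂H₆ + n_O₃/√M_O₃)
= (4.08/√30.07) / (4.08/√30.07 + 1.62/√48.00) = 0.7440/(0.7440 + 0.2338) = 0.7609.

0.7609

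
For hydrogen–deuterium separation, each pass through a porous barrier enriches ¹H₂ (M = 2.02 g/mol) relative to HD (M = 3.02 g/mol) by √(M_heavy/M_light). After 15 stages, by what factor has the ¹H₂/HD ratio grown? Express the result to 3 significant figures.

After 15 stages the ratio has grown by (√(3.02/2.02))^15 = (3.02/2.02)^(15/2).
= 1.49505^(15/2) = 20.4.

20.4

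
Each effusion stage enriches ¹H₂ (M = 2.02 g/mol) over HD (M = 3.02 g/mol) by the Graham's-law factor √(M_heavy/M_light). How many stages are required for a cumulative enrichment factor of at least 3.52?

Single-stage factor α = √(3.02/2.02), so ln α = ½ ln(1.49505) = 0.2011.
Need α^N ≥ 3.52 ⇒ N ≥ ln(3.52) / ln α = 1.258 / 0.2011 = 6.26.
So at least 7 stages are needed.

7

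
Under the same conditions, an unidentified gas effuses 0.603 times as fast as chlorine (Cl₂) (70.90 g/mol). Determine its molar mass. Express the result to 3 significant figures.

From Graham's law, rate_X/rate_Cl₂ = √(M_Cl₂/M_X).
0.603 = √(70.90/M_X)
M_X = 70.90 / 0.603² = 70.90 / 0.3636 = 195 g/mol

195 g/mol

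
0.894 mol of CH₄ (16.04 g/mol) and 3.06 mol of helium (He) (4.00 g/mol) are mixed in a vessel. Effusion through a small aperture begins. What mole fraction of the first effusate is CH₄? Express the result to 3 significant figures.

Each component's effusion rate ∝ (its partial pressure)·(1/√M) ∝ n_i/√M_i.
x_CH₄(eff) = (n_CH₄/√M_CH₄) / (n_CH₄/√M_CH₄ + n_He/√M_He)
= (0.894/√16.04) / (0.894/√16.04 + 3.06/√4.00) = 0.2232/(0.2232 + 1.530) = 0.127.

0.127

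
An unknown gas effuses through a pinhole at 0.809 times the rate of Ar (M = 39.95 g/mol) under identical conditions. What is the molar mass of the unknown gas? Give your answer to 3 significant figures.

61.0 g/mol

From Graham's law, rate_X/rate_Ar = √(M_Ar/M_X).
0.809 = √(39.95/M_X)
M_X = 39.95 / 0.809² = 39.95 / 0.6545 = 61.0 g/mol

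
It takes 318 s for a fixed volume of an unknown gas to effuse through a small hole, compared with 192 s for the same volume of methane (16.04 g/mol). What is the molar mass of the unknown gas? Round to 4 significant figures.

44.00 g/mol

Graham's law gives t_X/t_CH₄ = √(M_X/M_CH₄).
318/192 = 1.656 = √(M_X/16.04)
M_X = 16.04 × 1.656² = 16.04 × 2.743 = 44.00 g/mol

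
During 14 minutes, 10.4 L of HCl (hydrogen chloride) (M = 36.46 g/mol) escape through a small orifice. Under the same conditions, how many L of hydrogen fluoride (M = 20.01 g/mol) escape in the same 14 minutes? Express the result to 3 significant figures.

14.0 L

By Graham's law, rate_HF/rate_HCl = √(M_HCl/M_HF) = √(36.46/20.01) = √1.822 = 1.350.
So the volume for HF is 10.4 × 1.350 = 14.0 L.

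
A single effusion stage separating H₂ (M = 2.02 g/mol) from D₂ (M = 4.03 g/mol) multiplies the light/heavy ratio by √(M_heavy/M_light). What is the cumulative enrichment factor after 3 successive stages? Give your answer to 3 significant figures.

Overall factor = α^3 with α = √(4.03/2.02), i.e. (4.03/2.02)^(3/2).
= 1.99505^(3/2) = 2.82.

2.82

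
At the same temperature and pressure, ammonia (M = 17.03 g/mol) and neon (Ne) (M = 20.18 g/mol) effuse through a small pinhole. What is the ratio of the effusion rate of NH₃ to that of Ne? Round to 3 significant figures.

By Graham's law, rate_NH₃/rate_Ne = √(M_Ne/M_NH₃) = √(20.18/17.03) = √1.185 = 1.09.

1.09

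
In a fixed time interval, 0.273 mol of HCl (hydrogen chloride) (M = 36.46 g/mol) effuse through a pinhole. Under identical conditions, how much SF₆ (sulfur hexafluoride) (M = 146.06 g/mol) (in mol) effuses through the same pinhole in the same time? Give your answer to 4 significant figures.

0.1364 mol

Using Graham's law: rate_SF₆/rate_HCl = √(M_HCl/M_SF₆) = √(36.46/146.06) = √0.2496 = 0.4996.
So the amount for SF₆ is 0.273 × 0.4996 = 0.1364 mol.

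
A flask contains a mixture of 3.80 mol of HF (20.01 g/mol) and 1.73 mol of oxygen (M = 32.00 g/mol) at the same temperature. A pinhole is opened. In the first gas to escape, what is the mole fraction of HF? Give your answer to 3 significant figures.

Effusion rate of each component ∝ n_i/√M_i (partial pressure × 1/√M).
So x_HF in the escaping gas = (n_HF/√M_HF) / Σ(n_i/√M_i)
= (3.80/√20.01) / (3.80/√20.01 + 1.73/√32.00) = 0.8495/(0.8495 + 0.3058) = 0.735.

0.735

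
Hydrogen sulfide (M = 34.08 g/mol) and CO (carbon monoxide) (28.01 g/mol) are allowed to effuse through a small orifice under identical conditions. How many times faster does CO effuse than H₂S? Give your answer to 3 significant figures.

1.10

Graham's law gives rate_CO/rate_H₂S = √(M_H₂S/M_CO) = √(34.08/28.01) = √1.217 = 1.10.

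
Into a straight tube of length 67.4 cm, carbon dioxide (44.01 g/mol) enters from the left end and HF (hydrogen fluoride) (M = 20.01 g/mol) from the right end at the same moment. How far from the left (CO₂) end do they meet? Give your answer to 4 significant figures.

27.14 cm

Distances travelled in equal time are proportional to diffusion rates, so d_CO₂/d_HF = √(M_HF/M_CO₂) = √(20.01/44.01) = 0.6743.
With d_CO₂ + d_HF = 67.4 cm, d_HF = 67.4/(1 + 0.6743) = 40.26 cm.
d_CO₂ = 67.4 − 40.26 = 27.14 cm.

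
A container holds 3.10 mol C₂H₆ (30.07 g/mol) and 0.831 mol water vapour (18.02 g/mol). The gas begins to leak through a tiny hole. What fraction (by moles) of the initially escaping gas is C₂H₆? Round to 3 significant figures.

The effusion rate of species i is ∝ p_i/√M_i ∝ n_i/√M_i.
So x_C₂H₆ in the escaping gas = (n_C₂H₆/√M_C₂H₆) / Σ(n_i/√M_i)
= (3.10/√30.07) / (3.10/√30.07 + 0.831/√18.02) = 0.5653/(0.5653 + 0.1958) = 0.743.

0.743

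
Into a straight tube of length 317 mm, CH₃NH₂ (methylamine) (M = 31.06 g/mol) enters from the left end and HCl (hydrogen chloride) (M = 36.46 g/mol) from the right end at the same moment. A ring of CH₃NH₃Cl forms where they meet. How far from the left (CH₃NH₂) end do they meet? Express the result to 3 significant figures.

165 mm

In equal time, each gas travels a distance ∝ its rate ∝ 1/√M, so d_CH₃NH₂/d_HCl = √(M_HCl/M_CH₃NH₂) = √(36.46/31.06) = 1.083.
With d_CH₃NH₂ + d_HCl = 317 mm, d_HCl = 317/(1 + 1.083) = 152.2 mm.
d_CH₃NH₂ = 317 − 152.2 = 165 mm.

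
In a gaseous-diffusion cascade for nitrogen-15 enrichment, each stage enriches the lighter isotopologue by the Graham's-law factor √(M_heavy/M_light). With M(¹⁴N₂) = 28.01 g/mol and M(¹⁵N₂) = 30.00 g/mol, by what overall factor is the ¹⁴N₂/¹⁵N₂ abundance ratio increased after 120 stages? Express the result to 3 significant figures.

61.4

After 120 stages the ratio has grown by (√(30.00/28.01))^120 = (30.00/28.01)^(120/2).
= 1.07105^60 = 61.4.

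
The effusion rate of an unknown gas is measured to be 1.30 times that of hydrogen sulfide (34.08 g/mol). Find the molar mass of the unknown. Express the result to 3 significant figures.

20.2 g/mol

By Graham's law, rate_X/rate_H₂S = √(M_H₂S/M_X).
1.30 = √(34.08/M_X)
M_X = 34.08 / 1.30² = 34.08 / 1.690 = 20.2 g/mol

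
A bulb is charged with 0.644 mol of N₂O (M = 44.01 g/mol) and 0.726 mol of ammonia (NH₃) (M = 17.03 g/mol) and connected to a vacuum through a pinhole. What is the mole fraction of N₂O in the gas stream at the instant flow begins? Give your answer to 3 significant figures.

0.356

Rate_i ∝ x_i/√M_i (Graham's law weighted by mole fraction), so the effusate composition follows n_i/√M_i.
So x_N₂O in the escaping gas = (n_N₂O/√M_N₂O) / Σ(n_i/√M_i)
= (0.644/√44.01) / (0.644/√44.01 + 0.726/√17.03) = 0.09708/(0.09708 + 0.1759) = 0.356.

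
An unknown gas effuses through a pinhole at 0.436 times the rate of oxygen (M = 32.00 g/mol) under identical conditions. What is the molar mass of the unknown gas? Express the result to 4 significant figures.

By Graham's law, rate_X/rate_O₂ = √(M_O₂/M_X).
0.436 = √(32.00/M_X)
M_X = 32.00 / 0.436² = 32.00 / 0.1901 = 168.3 g/mol

168.3 g/mol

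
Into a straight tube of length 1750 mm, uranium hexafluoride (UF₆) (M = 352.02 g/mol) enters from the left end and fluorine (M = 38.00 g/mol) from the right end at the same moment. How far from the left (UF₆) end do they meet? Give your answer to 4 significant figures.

432.8 mm

Graham's law gives d_UF₆/d_F₂ = rate_UF₆/rate_F₂ = √(M_F₂/M_UF₆) = √(38.00/352.02) = 0.3286.
With d_UF₆ + d_F₂ = 1750 mm, d_F₂ = 1750/(1 + 0.3286) = 1317 mm.
d_UF₆ = 1750 − 1317 = 432.8 mm.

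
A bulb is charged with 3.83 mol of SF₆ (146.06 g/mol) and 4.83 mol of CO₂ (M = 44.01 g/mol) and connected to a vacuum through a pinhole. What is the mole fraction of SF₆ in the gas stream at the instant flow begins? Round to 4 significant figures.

0.3033

Effusion rate of each component ∝ n_i/√M_i (partial pressure × 1/√M).
Mole fraction of SF₆ in the effusate = (n_SF₆/√M_SF₆) / (n_SF₆/√M_SF₆ + n_CO₂/√M_CO₂)
= (3.83/√146.06) / (3.83/√146.06 + 4.83/√44.01) = 0.3169/(0.3169 + 0.7281) = 0.3033.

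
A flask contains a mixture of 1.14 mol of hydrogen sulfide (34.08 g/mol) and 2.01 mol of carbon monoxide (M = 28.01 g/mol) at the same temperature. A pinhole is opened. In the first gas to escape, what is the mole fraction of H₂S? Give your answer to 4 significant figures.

0.3396

Rate_i ∝ x_i/√M_i (Graham's law weighted by mole fraction), so the effusate composition follows n_i/√M_i.
Mole fraction of H₂S in the effusate = (n_H₂S/√M_H₂S) / (n_H₂S/√M_H₂S + n_CO/√M_CO)
= (1.14/√34.08) / (1.14/√34.08 + 2.01/√28.01) = 0.1953/(0.1953 + 0.3798) = 0.3396.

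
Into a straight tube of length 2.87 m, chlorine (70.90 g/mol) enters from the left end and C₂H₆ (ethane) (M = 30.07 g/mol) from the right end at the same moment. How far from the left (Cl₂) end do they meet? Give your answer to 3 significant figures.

1.13 m

The fronts meet when d_Cl₂ + d_C₂H₆ = L with d_Cl₂/d_C₂H₆ = √(M_C₂H₆/M_Cl₂) (Graham's law). Here √(M_C₂H₆/M_Cl₂) = √(30.07/70.90) = 0.6512.
With d_Cl₂ + d_C₂H₆ = 2.87 m, d_C₂H₆ = 2.87/(1 + 0.6512) = 1.738 m.
d_Cl₂ = 2.87 − 1.738 = 1.13 m.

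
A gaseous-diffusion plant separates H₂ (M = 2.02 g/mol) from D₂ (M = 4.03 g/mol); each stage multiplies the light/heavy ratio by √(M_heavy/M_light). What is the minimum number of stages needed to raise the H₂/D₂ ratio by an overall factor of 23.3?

Single-stage factor α = √(4.03/2.02), so ln α = ½ ln(1.99505) = 0.3453.
Need α^N ≥ 23.3 ⇒ N ≥ ln(23.3) / ln α = 3.148 / 0.3453 = 9.12.
Rounding up, N = 10 stages.

10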